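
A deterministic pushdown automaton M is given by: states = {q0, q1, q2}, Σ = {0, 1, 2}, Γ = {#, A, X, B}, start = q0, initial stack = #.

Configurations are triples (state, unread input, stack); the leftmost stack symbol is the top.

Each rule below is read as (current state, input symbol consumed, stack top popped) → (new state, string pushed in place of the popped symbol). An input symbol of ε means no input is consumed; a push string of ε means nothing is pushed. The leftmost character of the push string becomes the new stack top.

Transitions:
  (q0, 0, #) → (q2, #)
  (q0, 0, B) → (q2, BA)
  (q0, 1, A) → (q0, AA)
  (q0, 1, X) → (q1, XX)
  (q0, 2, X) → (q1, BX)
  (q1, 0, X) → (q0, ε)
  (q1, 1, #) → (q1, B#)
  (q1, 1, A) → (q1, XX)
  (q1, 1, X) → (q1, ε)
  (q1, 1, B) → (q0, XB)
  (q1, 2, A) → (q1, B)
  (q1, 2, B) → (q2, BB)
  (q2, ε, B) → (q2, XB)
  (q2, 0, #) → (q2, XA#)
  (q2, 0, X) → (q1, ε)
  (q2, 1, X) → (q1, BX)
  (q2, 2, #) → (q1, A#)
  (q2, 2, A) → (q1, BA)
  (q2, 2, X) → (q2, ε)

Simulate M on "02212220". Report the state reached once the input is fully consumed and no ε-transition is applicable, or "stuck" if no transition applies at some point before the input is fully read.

(q0, 02212220, #)
  read 0, top #: go to q2, push # → (q2, 2212220, #)
  read 2, top #: go to q1, push A# → (q1, 212220, A#)
  read 2, top A: go to q1, push B → (q1, 12220, B#)
  read 1, top B: go to q0, push XB → (q0, 2220, XB#)
  read 2, top X: go to q1, push BX → (q1, 220, BXB#)
  read 2, top B: go to q2, push BB → (q2, 20, BBXB#)
  ε-move, top B: go to q2, push XB → (q2, 20, XBBXB#)
  read 2, top X: go to q2, push ε → (q2, 0, BBXB#)
  ε-move, top B: go to q2, push XB → (q2, 0, XBBXB#)
  read 0, top X: go to q1, push ε → (q1, ε, BBXB#)
All input consumed; M is in state q1.

q1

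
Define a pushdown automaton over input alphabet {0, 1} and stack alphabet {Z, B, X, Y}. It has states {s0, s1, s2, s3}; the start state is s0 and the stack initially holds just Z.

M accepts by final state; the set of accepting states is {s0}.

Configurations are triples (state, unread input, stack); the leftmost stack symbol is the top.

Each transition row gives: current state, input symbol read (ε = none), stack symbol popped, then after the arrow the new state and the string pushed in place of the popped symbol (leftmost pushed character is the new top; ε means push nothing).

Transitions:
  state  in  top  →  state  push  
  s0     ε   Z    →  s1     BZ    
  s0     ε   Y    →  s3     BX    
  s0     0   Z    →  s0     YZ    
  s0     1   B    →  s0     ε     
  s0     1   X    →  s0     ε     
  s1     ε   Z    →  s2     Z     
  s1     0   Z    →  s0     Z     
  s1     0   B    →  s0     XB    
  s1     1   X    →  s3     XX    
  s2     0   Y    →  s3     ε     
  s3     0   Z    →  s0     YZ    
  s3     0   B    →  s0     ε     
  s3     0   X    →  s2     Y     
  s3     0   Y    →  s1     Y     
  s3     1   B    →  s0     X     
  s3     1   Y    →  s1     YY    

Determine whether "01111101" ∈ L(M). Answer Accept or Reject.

No computation consumes all input and reaches a final state.

Reject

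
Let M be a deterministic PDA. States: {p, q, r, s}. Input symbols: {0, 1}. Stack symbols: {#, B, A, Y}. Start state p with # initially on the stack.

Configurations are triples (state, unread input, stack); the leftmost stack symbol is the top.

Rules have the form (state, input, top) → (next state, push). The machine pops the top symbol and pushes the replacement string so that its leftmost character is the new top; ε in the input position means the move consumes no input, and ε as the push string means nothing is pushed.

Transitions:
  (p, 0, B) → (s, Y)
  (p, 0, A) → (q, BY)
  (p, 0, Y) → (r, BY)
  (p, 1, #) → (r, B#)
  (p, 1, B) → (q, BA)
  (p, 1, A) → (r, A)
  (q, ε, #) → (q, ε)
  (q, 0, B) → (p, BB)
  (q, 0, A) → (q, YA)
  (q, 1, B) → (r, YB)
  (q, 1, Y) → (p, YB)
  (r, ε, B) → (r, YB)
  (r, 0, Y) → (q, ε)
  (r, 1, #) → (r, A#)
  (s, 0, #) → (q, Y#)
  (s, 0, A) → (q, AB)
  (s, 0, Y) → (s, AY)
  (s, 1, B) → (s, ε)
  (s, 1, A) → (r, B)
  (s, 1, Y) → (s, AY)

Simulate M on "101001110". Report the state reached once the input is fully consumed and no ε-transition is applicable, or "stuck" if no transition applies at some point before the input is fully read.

(p, 101001110, #)
  read 1, top #: go to r, push B# → (r, 01001110, B#)
  ε-move, top B: go to r, push YB → (r, 01001110, YB#)
  read 0, top Y: go to q, push ε → (q, 1001110, B#)
  read 1, top B: go to r, push YB → (r, 001110, YB#)
  read 0, top Y: go to q, push ε → (q, 01110, B#)
  read 0, top B: go to p, push BB → (p, 1110, BB#)
  read 1, top B: go to q, push BA → (q, 110, BAB#)
  read 1, top B: go to r, push YB → (r, 10, YBAB#)
No transition for (r, 1, top Y); M blocks with input 10 remaining.

stuck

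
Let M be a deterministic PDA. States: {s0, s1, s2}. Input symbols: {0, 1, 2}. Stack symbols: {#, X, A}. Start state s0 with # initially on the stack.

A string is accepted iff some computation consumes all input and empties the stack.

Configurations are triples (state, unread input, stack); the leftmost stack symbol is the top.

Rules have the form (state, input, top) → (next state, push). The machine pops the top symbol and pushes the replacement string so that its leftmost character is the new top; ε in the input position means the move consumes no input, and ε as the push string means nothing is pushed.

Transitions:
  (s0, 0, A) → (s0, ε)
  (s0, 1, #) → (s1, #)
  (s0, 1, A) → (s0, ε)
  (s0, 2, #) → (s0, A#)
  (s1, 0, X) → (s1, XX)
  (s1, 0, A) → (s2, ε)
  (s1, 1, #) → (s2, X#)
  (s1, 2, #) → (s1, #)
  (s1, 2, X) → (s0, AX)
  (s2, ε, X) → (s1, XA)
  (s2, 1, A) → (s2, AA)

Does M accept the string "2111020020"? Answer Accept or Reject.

(s0, 2111020020, #)
  read 2, top #: go to s0, push A# → (s0, 111020020, A#)
  read 1, top A: go to s0, push ε → (s0, 11020020, #)
  read 1, top #: go to s1, push # → (s1, 1020020, #)
  read 1, top #: go to s2, push X# → (s2, 020020, X#)
  ε-move, top X: go to s1, push XA → (s1, 020020, XA#)
  read 0, top X: go to s1, push XX → (s1, 20020, XXA#)
  read 2, top X: go to s0, push AX → (s0, 0020, AXXA#)
  read 0, top A: go to s0, push ε → (s0, 020, XXA#)
No transition applies at (s0, 020, XXA#); input not fully consumed.

Reject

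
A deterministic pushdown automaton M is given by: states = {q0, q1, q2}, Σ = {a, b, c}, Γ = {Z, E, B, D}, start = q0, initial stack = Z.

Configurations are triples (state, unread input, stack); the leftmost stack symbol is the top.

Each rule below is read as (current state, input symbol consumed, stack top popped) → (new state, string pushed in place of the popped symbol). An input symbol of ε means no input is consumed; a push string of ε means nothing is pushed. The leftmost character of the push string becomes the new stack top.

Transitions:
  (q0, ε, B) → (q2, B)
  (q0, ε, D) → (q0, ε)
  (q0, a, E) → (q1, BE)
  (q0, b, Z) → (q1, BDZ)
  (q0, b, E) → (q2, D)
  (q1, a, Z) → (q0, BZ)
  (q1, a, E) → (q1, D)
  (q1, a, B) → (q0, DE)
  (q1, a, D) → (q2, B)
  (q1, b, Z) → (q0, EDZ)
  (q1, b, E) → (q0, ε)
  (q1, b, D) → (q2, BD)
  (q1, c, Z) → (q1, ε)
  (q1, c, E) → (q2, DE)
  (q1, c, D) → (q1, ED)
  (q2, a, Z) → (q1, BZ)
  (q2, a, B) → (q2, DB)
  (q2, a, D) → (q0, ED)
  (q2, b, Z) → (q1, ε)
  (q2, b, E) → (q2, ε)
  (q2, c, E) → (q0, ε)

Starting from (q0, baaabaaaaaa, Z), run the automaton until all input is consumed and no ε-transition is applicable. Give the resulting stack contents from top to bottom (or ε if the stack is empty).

BEEEDEDZ

(q0, baaabaaaaaa, Z)
  read b, top Z: go to q1, push BDZ → (q1, aaabaaaaaa, BDZ)
  read a, top B: go to q0, push DE → (q0, aabaaaaaa, DEDZ)
  ε-move, top D: go to q0, push ε → (q0, aabaaaaaa, EDZ)
  read a, top E: go to q1, push BE → (q1, abaaaaaa, BEDZ)
  read a, top B: go to q0, push DE → (q0, baaaaaa, DEEDZ)
  ε-move, top D: go to q0, push ε → (q0, baaaaaa, EEDZ)
  read b, top E: go to q2, push D → (q2, aaaaaa, DEDZ)
  read a, top D: go to q0, push ED → (q0, aaaaa, EDEDZ)
  read a, top E: go to q1, push BE → (q1, aaaa, BEDEDZ)
  read a, top B: go to q0, push DE → (q0, aaa, DEEDEDZ)
  ε-move, top D: go to q0, push ε → (q0, aaa, EEDEDZ)
  read a, top E: go to q1, push BE → (q1, aa, BEEDEDZ)
  read a, top B: go to q0, push DE → (q0, a, DEEEDEDZ)
  ε-move, top D: go to q0, push ε → (q0, a, EEEDEDZ)
  read a, top E: go to q1, push BE → (q1, ε, BEEEDEDZ)
All input consumed in state q1 with stack BEEEDEDZ.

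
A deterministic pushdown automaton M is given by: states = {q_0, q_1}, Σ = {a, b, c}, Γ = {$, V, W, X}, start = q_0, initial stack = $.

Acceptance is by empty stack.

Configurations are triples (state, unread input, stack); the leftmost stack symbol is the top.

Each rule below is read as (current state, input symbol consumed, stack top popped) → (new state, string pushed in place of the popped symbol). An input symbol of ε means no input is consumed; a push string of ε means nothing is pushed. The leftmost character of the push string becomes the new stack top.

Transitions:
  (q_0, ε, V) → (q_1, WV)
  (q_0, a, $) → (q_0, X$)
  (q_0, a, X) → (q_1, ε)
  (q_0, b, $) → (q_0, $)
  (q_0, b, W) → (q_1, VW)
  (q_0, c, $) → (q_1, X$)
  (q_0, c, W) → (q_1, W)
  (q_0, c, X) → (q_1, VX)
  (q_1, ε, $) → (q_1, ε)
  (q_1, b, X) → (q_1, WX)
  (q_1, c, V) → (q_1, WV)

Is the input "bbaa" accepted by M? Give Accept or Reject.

(q_0, bbaa, $)
  read b, top $: go to q_0, push $ → (q_0, baa, $)
  read b, top $: go to q_0, push $ → (q_0, aa, $)
  read a, top $: go to q_0, push X$ → (q_0, a, X$)
  read a, top X: go to q_1, push ε → (q_1, ε, $)
  ε-move, top $: go to q_1, push ε → (q_1, ε, ε)
All input consumed and the stack is empty.

Accept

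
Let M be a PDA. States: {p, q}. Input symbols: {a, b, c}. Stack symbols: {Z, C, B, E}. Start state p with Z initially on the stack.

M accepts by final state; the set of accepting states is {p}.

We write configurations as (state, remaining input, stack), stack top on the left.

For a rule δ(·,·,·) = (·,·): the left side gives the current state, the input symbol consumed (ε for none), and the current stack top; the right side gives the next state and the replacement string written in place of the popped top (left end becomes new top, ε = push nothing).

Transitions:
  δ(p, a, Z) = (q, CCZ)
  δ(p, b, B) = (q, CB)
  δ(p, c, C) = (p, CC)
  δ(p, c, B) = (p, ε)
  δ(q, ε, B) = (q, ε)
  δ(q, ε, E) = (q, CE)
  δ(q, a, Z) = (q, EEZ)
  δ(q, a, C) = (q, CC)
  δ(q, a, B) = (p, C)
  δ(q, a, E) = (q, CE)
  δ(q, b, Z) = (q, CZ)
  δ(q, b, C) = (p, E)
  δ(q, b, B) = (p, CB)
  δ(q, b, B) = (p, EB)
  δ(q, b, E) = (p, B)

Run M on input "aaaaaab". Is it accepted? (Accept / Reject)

One accepting computation: (p, aaaaaab, Z) ⊢ (q, aaaaab, CCZ) ⊢ (q, aaaab, CCCZ) ⊢ (q, aaab, CCCCZ) ⊢ (q, aab, CCCCCZ) ⊢ (q, ab, CCCCCCZ) ⊢ (q, b, CCCCCCCZ) ⊢ (p, ε, ECCCCCCZ)
All input consumed and state p ∈ F.

Accept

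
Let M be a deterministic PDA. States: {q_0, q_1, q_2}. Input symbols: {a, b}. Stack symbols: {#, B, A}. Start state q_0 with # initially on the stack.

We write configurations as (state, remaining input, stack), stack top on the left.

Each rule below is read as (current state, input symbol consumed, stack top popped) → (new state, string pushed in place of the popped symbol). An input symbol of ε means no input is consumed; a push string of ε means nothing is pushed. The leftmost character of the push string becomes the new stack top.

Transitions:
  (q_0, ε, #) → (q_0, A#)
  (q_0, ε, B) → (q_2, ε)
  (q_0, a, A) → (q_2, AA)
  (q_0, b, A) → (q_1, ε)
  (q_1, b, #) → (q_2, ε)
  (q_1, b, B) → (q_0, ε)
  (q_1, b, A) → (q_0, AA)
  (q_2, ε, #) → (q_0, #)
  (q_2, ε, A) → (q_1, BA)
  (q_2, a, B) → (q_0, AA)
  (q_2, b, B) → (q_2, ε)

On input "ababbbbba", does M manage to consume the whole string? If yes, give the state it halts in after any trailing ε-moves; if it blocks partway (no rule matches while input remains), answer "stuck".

q_1

(q_0, ababbbbba, #) ⊢ (q_0, ababbbbba, A#) ⊢ (q_2, babbbbba, AA#) ⊢ (q_1, babbbbba, BAA#) ⊢ (q_0, abbbbba, AA#) ⊢ (q_2, bbbbba, AAA#) ⊢ (q_1, bbbbba, BAAA#) ⊢ (q_0, bbbba, AAA#) ⊢ (q_1, bbba, AA#) ⊢ (q_0, bba, AAA#) ⊢ (q_1, ba, AA#) ⊢ (q_0, a, AAA#) ⊢ (q_2, ε, AAAA#) ⊢ (q_1, ε, BAAAA#)
All input consumed; M is in state q_1.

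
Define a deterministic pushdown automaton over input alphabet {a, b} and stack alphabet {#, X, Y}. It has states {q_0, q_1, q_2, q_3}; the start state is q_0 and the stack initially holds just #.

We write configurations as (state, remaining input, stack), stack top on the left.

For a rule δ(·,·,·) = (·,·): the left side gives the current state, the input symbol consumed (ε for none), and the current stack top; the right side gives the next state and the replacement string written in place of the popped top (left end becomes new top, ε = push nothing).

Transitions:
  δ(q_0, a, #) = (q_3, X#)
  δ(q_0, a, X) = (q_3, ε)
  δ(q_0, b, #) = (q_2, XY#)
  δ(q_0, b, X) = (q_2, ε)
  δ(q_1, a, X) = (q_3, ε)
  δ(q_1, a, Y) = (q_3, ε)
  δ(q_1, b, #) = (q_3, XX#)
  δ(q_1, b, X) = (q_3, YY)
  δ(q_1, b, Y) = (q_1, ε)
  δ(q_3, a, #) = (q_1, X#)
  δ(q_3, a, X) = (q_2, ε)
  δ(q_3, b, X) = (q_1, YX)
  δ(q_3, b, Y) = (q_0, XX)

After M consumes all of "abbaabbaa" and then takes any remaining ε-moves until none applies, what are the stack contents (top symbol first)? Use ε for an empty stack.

(q_0, abbaabbaa, #)
  read a, top #: go to q_3, push X# → (q_3, bbaabbaa, X#)
  read b, top X: go to q_1, push YX → (q_1, baabbaa, YX#)
  read b, top Y: go to q_1, push ε → (q_1, aabbaa, X#)
  read a, top X: go to q_3, push ε → (q_3, abbaa, #)
  read a, top #: go to q_1, push X# → (q_1, bbaa, X#)
  read b, top X: go to q_3, push YY → (q_3, baa, YY#)
  read b, top Y: go to q_0, push XX → (q_0, aa, XXY#)
  read a, top X: go to q_3, push ε → (q_3, a, XY#)
  read a, top X: go to q_2, push ε → (q_2, ε, Y#)
All input consumed in state q_2 with stack Y#.

Y#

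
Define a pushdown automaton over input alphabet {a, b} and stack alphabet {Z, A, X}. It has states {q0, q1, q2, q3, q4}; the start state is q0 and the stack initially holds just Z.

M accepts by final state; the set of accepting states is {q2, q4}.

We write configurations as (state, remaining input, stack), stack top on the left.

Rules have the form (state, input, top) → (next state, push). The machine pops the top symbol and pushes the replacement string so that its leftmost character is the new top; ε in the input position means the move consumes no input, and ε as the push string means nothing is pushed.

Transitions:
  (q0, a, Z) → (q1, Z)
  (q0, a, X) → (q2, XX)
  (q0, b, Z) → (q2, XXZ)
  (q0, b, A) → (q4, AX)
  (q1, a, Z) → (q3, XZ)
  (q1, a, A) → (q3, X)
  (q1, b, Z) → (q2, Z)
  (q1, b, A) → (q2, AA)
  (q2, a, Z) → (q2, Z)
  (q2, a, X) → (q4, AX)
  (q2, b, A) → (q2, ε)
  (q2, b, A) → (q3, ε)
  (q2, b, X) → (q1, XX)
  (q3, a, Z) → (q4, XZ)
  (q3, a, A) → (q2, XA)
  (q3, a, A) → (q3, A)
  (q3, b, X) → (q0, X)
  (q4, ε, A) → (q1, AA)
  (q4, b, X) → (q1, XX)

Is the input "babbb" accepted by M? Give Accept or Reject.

One accepting computation: (q0, babbb, Z) ⊢ (q2, abbb, XXZ) ⊢ (q4, bbb, AXXZ) ⊢ (q1, bbb, AAXXZ) ⊢ (q2, bb, AAAXXZ) ⊢ (q2, b, AAXXZ) ⊢ (q2, ε, AXXZ)
All input consumed and state q2 ∈ F.

Accept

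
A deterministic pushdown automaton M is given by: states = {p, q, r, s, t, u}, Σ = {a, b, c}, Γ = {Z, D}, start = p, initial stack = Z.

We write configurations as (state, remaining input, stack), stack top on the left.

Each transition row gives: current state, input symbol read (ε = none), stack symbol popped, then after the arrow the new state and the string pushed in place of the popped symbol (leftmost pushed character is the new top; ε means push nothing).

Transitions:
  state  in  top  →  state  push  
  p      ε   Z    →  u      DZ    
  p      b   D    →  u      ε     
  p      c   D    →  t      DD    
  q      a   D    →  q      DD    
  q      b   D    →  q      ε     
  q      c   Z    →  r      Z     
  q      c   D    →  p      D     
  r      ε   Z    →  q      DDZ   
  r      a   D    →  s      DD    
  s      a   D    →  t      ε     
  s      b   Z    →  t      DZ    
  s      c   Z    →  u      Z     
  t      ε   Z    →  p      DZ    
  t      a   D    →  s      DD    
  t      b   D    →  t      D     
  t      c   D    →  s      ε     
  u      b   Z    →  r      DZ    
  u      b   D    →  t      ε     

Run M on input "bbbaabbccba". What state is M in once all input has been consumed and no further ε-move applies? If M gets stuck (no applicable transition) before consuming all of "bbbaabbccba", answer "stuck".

(p, bbbaabbccba, Z)
  ε-move, top Z: go to u, push DZ → (u, bbbaabbccba, DZ)
  read b, top D: go to t, push ε → (t, bbaabbccba, Z)
  ε-move, top Z: go to p, push DZ → (p, bbaabbccba, DZ)
  read b, top D: go to u, push ε → (u, baabbccba, Z)
  read b, top Z: go to r, push DZ → (r, aabbccba, DZ)
  read a, top D: go to s, push DD → (s, abbccba, DDZ)
  read a, top D: go to t, push ε → (t, bbccba, DZ)
  read b, top D: go to t, push D → (t, bccba, DZ)
  read b, top D: go to t, push D → (t, ccba, DZ)
  read c, top D: go to s, push ε → (s, cba, Z)
  read c, top Z: go to u, push Z → (u, ba, Z)
  read b, top Z: go to r, push DZ → (r, a, DZ)
  read a, top D: go to s, push DD → (s, ε, DDZ)
All input consumed; M is in state s.

s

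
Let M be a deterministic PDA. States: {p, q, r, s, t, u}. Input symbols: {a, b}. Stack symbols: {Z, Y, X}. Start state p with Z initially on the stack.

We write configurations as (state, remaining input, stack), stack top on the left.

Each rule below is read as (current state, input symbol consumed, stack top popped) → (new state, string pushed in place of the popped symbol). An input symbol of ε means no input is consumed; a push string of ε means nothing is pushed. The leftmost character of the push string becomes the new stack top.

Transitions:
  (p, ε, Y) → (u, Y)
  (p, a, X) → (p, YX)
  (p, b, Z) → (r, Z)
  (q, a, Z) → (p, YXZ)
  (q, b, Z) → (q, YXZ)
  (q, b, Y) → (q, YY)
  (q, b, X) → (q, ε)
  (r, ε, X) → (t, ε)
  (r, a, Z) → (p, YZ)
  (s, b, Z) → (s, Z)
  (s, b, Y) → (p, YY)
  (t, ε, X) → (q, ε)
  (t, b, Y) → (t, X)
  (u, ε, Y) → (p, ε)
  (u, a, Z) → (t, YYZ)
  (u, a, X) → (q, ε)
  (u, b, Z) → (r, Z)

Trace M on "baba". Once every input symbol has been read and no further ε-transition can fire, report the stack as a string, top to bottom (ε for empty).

(p, baba, Z)
  read b, top Z: go to r, push Z → (r, aba, Z)
  read a, top Z: go to p, push YZ → (p, ba, YZ)
  ε-move, top Y: go to u, push Y → (u, ba, YZ)
  ε-move, top Y: go to p, push ε → (p, ba, Z)
  read b, top Z: go to r, push Z → (r, a, Z)
  read a, top Z: go to p, push YZ → (p, ε, YZ)
  ε-move, top Y: go to u, push Y → (u, ε, YZ)
  ε-move, top Y: go to p, push ε → (p, ε, Z)
All input consumed in state p with stack Z.

Z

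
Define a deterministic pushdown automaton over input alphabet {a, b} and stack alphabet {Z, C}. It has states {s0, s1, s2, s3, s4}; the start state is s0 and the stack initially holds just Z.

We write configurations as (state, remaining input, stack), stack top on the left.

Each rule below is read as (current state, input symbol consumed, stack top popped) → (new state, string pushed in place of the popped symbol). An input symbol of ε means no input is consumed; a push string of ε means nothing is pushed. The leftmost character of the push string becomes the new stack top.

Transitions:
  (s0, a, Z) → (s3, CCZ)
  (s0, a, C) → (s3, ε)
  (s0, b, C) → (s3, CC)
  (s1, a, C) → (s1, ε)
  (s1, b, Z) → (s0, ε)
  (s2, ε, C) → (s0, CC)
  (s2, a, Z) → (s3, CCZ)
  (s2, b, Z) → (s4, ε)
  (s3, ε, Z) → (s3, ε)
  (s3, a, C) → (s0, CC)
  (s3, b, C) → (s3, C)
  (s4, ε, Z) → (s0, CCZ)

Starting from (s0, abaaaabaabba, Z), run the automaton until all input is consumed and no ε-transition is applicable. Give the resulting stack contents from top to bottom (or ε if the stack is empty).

(s0, abaaaabaabba, Z)
  read a, top Z: go to s3, push CCZ → (s3, baaaabaabba, CCZ)
  read b, top C: go to s3, push C → (s3, aaaabaabba, CCZ)
  read a, top C: go to s0, push CC → (s0, aaabaabba, CCCZ)
  read a, top C: go to s3, push ε → (s3, aabaabba, CCZ)
  read a, top C: go to s0, push CC → (s0, abaabba, CCCZ)
  read a, top C: go to s3, push ε → (s3, baabba, CCZ)
  read b, top C: go to s3, push C → (s3, aabba, CCZ)
  read a, top C: go to s0, push CC → (s0, abba, CCCZ)
  read a, top C: go to s3, push ε → (s3, bba, CCZ)
  read b, top C: go to s3, push C → (s3, ba, CCZ)
  read b, top C: go to s3, push C → (s3, a, CCZ)
  read a, top C: go to s0, push CC → (s0, ε, CCCZ)
All input consumed in state s0 with stack CCCZ.

CCCZ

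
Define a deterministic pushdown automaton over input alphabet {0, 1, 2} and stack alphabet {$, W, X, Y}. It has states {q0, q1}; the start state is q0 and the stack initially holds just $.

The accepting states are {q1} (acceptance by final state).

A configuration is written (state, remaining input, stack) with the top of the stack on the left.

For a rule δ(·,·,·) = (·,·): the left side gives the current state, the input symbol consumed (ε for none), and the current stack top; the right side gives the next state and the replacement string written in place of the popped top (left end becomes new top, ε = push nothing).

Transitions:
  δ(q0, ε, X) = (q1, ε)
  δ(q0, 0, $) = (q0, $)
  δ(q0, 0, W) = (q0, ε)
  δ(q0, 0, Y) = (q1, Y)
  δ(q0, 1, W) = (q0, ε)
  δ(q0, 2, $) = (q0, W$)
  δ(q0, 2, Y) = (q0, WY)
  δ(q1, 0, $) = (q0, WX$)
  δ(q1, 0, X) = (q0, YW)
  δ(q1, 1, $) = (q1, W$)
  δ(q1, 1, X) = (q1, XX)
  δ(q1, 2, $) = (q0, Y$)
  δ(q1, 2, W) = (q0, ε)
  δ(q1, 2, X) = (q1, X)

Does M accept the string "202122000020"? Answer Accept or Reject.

Reject

(q0, 202122000020, $)
  read 2, top $: go to q0, push W$ → (q0, 02122000020, W$)
  read 0, top W: go to q0, push ε → (q0, 2122000020, $)
  read 2, top $: go to q0, push W$ → (q0, 122000020, W$)
  read 1, top W: go to q0, push ε → (q0, 22000020, $)
  read 2, top $: go to q0, push W$ → (q0, 2000020, W$)
No transition applies at (q0, 2000020, W$); input not fully consumed.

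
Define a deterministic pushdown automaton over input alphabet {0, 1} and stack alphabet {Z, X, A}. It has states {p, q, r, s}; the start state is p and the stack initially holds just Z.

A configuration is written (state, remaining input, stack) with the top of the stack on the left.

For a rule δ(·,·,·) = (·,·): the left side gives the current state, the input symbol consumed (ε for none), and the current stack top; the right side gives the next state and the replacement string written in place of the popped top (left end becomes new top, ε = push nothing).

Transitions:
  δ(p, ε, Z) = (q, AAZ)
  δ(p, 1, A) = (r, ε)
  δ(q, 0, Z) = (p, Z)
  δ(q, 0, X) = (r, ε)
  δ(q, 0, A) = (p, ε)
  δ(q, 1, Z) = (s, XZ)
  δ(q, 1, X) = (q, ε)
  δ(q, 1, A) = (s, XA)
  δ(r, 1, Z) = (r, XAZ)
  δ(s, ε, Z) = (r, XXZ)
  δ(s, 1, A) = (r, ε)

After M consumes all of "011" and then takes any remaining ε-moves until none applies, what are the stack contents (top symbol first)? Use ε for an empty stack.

(p, 011, Z)
  ε-move, top Z: go to q, push AAZ → (q, 011, AAZ)
  read 0, top A: go to p, push ε → (p, 11, AZ)
  read 1, top A: go to r, push ε → (r, 1, Z)
  read 1, top Z: go to r, push XAZ → (r, ε, XAZ)
All input consumed in state r with stack XAZ.

XAZ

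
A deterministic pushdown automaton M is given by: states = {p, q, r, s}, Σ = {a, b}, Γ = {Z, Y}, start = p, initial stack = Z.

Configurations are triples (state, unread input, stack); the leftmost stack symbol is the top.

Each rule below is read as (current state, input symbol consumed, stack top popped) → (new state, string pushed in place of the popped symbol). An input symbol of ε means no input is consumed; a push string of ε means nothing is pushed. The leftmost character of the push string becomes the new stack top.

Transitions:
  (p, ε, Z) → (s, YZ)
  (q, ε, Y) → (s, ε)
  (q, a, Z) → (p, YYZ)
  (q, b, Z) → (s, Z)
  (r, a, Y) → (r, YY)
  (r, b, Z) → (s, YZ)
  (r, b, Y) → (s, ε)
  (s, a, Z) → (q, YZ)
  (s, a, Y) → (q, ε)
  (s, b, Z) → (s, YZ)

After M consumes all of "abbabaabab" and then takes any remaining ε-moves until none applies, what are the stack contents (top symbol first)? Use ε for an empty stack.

Z

(p, abbabaabab, Z)
  ε-move, top Z: go to s, push YZ → (s, abbabaabab, YZ)
  read a, top Y: go to q, push ε → (q, bbabaabab, Z)
  read b, top Z: go to s, push Z → (s, babaabab, Z)
  read b, top Z: go to s, push YZ → (s, abaabab, YZ)
  read a, top Y: go to q, push ε → (q, baabab, Z)
  read b, top Z: go to s, push Z → (s, aabab, Z)
  read a, top Z: go to q, push YZ → (q, abab, YZ)
  ε-move, top Y: go to s, push ε → (s, abab, Z)
  read a, top Z: go to q, push YZ → (q, bab, YZ)
  ε-move, top Y: go to s, push ε → (s, bab, Z)
  read b, top Z: go to s, push YZ → (s, ab, YZ)
  read a, top Y: go to q, push ε → (q, b, Z)
  read b, top Z: go to s, push Z → (s, ε, Z)
All input consumed in state s with stack Z.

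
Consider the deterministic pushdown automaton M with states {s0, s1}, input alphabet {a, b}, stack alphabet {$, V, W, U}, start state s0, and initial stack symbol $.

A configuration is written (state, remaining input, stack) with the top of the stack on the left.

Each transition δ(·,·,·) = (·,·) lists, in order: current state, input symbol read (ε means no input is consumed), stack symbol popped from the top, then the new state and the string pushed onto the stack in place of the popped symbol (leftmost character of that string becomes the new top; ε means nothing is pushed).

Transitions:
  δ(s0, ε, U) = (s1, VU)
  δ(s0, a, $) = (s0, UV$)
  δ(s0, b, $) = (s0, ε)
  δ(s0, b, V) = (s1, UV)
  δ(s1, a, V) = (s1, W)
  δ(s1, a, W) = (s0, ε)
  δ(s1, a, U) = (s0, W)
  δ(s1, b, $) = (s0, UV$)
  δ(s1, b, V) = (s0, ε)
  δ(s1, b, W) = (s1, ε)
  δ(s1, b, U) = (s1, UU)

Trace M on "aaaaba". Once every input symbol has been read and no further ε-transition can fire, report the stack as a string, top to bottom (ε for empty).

WV$

(s0, aaaaba, $)
  read a, top $: go to s0, push UV$ → (s0, aaaba, UV$)
  ε-move, top U: go to s1, push VU → (s1, aaaba, VUV$)
  read a, top V: go to s1, push W → (s1, aaba, WUV$)
  read a, top W: go to s0, push ε → (s0, aba, UV$)
  ε-move, top U: go to s1, push VU → (s1, aba, VUV$)
  read a, top V: go to s1, push W → (s1, ba, WUV$)
  read b, top W: go to s1, push ε → (s1, a, UV$)
  read a, top U: go to s0, push W → (s0, ε, WV$)
All input consumed in state s0 with stack WV$.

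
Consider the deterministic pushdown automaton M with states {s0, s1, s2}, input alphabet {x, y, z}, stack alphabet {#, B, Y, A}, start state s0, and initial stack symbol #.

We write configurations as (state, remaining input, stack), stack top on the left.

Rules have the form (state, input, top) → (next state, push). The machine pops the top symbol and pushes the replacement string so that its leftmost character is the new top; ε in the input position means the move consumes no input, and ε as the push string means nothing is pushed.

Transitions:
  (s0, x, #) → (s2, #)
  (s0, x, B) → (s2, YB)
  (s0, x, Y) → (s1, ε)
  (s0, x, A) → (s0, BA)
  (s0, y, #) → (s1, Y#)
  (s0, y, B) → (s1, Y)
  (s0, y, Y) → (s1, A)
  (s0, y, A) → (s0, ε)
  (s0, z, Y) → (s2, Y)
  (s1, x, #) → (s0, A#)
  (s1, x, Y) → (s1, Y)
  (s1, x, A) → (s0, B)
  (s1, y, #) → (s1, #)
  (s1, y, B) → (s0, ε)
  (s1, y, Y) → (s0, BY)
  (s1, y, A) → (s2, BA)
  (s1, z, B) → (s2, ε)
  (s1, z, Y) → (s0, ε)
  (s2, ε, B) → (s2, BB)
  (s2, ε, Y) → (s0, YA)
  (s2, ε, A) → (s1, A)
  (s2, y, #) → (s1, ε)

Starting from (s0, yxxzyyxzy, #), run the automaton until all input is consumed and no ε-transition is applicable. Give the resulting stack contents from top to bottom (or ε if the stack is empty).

(s0, yxxzyyxzy, #)
  read y, top #: go to s1, push Y# → (s1, xxzyyxzy, Y#)
  read x, top Y: go to s1, push Y → (s1, xzyyxzy, Y#)
  read x, top Y: go to s1, push Y → (s1, zyyxzy, Y#)
  read z, top Y: go to s0, push ε → (s0, yyxzy, #)
  read y, top #: go to s1, push Y# → (s1, yxzy, Y#)
  read y, top Y: go to s0, push BY → (s0, xzy, BY#)
  read x, top B: go to s2, push YB → (s2, zy, YBY#)
  ε-move, top Y: go to s0, push YA → (s0, zy, YABY#)
  read z, top Y: go to s2, push Y → (s2, y, YABY#)
  ε-move, top Y: go to s0, push YA → (s0, y, YAABY#)
  read y, top Y: go to s1, push A → (s1, ε, AAABY#)
All input consumed in state s1 with stack AAABY#.

AAABY#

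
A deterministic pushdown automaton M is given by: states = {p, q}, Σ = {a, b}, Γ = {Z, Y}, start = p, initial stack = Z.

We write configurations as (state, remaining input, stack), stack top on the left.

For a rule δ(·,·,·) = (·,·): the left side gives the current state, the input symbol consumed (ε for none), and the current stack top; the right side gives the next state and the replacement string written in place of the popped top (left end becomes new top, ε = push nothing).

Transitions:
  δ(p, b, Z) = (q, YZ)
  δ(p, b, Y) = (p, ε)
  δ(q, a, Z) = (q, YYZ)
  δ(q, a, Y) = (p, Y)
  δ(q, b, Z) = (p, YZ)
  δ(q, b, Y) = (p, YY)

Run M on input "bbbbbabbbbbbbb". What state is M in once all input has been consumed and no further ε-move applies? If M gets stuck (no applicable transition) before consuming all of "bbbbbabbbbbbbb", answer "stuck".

(p, bbbbbabbbbbbbb, Z)
  read b, top Z: go to q, push YZ → (q, bbbbabbbbbbbb, YZ)
  read b, top Y: go to p, push YY → (p, bbbabbbbbbbb, YYZ)
  read b, top Y: go to p, push ε → (p, bbabbbbbbbb, YZ)
  read b, top Y: go to p, push ε → (p, babbbbbbbb, Z)
  read b, top Z: go to q, push YZ → (q, abbbbbbbb, YZ)
  read a, top Y: go to p, push Y → (p, bbbbbbbb, YZ)
  read b, top Y: go to p, push ε → (p, bbbbbbb, Z)
  read b, top Z: go to q, push YZ → (q, bbbbbb, YZ)
  read b, top Y: go to p, push YY → (p, bbbbb, YYZ)
  read b, top Y: go to p, push ε → (p, bbbb, YZ)
  read b, top Y: go to p, push ε → (p, bbb, Z)
  read b, top Z: go to q, push YZ → (q, bb, YZ)
  read b, top Y: go to p, push YY → (p, b, YYZ)
  read b, top Y: go to p, push ε → (p, ε, YZ)
All input consumed; M is in state p.

p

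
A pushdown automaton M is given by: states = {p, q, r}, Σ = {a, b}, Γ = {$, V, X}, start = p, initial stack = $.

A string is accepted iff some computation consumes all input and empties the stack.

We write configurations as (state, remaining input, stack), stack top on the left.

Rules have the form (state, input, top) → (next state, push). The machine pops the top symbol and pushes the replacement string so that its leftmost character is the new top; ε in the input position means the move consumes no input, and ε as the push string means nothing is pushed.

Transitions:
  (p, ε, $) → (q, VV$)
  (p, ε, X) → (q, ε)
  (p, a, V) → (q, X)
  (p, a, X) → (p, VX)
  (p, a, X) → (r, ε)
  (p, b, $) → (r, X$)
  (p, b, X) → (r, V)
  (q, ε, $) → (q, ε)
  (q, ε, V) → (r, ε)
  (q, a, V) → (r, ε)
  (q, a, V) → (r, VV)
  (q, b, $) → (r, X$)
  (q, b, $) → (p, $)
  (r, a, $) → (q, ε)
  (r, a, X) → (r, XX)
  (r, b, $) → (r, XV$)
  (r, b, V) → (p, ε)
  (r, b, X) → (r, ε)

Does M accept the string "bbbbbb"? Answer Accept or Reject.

No computation consumes all input and empties the stack.

Reject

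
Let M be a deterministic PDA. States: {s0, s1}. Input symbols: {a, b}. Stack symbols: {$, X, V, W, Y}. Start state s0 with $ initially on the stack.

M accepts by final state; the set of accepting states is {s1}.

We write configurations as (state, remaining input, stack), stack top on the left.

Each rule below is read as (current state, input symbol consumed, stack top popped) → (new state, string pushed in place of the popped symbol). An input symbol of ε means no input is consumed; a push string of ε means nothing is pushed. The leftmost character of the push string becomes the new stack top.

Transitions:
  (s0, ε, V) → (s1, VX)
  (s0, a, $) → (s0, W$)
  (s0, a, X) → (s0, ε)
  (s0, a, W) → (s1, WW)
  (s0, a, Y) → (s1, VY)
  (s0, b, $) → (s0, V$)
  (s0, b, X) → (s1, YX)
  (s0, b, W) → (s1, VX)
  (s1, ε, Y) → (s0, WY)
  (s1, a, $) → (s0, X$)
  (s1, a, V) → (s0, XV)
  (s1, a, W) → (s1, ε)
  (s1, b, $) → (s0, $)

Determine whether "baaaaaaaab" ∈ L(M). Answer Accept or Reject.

Reject

(s0, baaaaaaaab, $)
  read b, top $: go to s0, push V$ → (s0, aaaaaaaab, V$)
  ε-move, top V: go to s1, push VX → (s1, aaaaaaaab, VX$)
  read a, top V: go to s0, push XV → (s0, aaaaaaab, XVX$)
  read a, top X: go to s0, push ε → (s0, aaaaaab, VX$)
  ε-move, top V: go to s1, push VX → (s1, aaaaaab, VXX$)
  read a, top V: go to s0, push XV → (s0, aaaaab, XVXX$)
  read a, top X: go to s0, push ε → (s0, aaaab, VXX$)
  ε-move, top V: go to s1, push VX → (s1, aaaab, VXXX$)
  read a, top V: go to s0, push XV → (s0, aaab, XVXXX$)
  read a, top X: go to s0, push ε → (s0, aab, VXXX$)
  ε-move, top V: go to s1, push VX → (s1, aab, VXXXX$)
  read a, top V: go to s0, push XV → (s0, ab, XVXXXX$)
  read a, top X: go to s0, push ε → (s0, b, VXXXX$)
  ε-move, top V: go to s1, push VX → (s1, b, VXXXXX$)
No transition applies at (s1, b, VXXXXX$); input not fully consumed.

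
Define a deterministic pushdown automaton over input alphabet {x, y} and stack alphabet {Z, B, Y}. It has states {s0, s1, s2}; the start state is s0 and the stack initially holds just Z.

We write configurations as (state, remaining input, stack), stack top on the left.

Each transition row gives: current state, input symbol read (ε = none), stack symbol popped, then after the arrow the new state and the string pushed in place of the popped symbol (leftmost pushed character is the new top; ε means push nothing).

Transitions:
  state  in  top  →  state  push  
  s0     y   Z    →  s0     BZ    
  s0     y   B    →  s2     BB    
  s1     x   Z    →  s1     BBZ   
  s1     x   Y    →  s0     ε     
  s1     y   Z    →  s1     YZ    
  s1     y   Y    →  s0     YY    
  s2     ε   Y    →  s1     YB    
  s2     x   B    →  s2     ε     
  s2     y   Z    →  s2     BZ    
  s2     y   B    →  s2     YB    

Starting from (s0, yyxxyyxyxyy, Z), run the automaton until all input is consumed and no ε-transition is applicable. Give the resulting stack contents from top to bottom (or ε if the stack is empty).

(s0, yyxxyyxyxyy, Z)
  read y, top Z: go to s0, push BZ → (s0, yxxyyxyxyy, BZ)
  read y, top B: go to s2, push BB → (s2, xxyyxyxyy, BBZ)
  read x, top B: go to s2, push ε → (s2, xyyxyxyy, BZ)
  read x, top B: go to s2, push ε → (s2, yyxyxyy, Z)
  read y, top Z: go to s2, push BZ → (s2, yxyxyy, BZ)
  read y, top B: go to s2, push YB → (s2, xyxyy, YBZ)
  ε-move, top Y: go to s1, push YB → (s1, xyxyy, YBBZ)
  read x, top Y: go to s0, push ε → (s0, yxyy, BBZ)
  read y, top B: go to s2, push BB → (s2, xyy, BBBZ)
  read x, top B: go to s2, push ε → (s2, yy, BBZ)
  read y, top B: go to s2, push YB → (s2, y, YBBZ)
  ε-move, top Y: go to s1, push YB → (s1, y, YBBBZ)
  read y, top Y: go to s0, push YY → (s0, ε, YYBBBZ)
All input consumed in state s0 with stack YYBBBZ.

YYBBBZ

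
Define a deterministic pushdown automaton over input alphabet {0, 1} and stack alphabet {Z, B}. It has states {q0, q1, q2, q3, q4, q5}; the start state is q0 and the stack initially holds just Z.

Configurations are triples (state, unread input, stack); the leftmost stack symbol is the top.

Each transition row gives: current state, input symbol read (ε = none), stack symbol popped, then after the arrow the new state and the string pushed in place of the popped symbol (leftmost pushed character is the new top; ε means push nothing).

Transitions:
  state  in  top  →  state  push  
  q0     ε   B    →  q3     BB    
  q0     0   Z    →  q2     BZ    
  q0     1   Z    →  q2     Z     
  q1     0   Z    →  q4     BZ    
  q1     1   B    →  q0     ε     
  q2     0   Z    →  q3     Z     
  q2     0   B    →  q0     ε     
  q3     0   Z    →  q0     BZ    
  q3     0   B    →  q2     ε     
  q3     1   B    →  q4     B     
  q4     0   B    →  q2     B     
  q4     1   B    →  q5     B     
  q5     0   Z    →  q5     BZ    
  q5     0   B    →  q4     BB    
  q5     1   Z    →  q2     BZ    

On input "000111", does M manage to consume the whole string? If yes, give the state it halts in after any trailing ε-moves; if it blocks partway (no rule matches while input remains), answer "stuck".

(q0, 000111, Z) ⊢ (q2, 00111, BZ) ⊢ (q0, 0111, Z) ⊢ (q2, 111, BZ)
No transition for (q2, 1, top B); M blocks with input 111 remaining.

stuck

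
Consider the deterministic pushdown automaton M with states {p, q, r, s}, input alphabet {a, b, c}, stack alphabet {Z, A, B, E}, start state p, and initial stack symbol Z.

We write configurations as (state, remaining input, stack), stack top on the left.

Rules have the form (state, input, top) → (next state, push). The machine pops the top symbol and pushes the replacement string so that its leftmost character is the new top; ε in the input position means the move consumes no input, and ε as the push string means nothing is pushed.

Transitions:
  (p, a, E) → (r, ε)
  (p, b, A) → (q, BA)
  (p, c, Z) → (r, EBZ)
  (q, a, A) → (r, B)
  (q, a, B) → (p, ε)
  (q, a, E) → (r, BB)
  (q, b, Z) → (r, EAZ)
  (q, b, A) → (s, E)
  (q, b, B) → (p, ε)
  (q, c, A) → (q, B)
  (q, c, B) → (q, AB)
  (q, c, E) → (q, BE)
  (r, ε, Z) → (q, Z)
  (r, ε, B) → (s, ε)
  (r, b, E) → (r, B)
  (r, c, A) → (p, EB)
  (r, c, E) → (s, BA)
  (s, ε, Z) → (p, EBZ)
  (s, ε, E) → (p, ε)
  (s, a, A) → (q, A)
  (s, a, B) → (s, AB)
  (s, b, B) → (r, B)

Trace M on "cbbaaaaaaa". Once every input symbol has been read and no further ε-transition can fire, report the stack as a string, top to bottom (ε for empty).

EBZ

(p, cbbaaaaaaa, Z)
  read c, top Z: go to r, push EBZ → (r, bbaaaaaaa, EBZ)
  read b, top E: go to r, push B → (r, baaaaaaa, BBZ)
  ε-move, top B: go to s, push ε → (s, baaaaaaa, BZ)
  read b, top B: go to r, push B → (r, aaaaaaa, BZ)
  ε-move, top B: go to s, push ε → (s, aaaaaaa, Z)
  ε-move, top Z: go to p, push EBZ → (p, aaaaaaa, EBZ)
  read a, top E: go to r, push ε → (r, aaaaaa, BZ)
  ε-move, top B: go to s, push ε → (s, aaaaaa, Z)
  ε-move, top Z: go to p, push EBZ → (p, aaaaaa, EBZ)
  read a, top E: go to r, push ε → (r, aaaaa, BZ)
  ε-move, top B: go to s, push ε → (s, aaaaa, Z)
  ε-move, top Z: go to p, push EBZ → (p, aaaaa, EBZ)
  read a, top E: go to r, push ε → (r, aaaa, BZ)
  ε-move, top B: go to s, push ε → (s, aaaa, Z)
  ε-move, top Z: go to p, push EBZ → (p, aaaa, EBZ)
  read a, top E: go to r, push ε → (r, aaa, BZ)
  ε-move, top B: go to s, push ε → (s, aaa, Z)
  ε-move, top Z: go to p, push EBZ → (p, aaa, EBZ)
  read a, top E: go to r, push ε → (r, aa, BZ)
  ε-move, top B: go to s, push ε → (s, aa, Z)
  ε-move, top Z: go to p, push EBZ → (p, aa, EBZ)
  read a, top E: go to r, push ε → (r, a, BZ)
  ε-move, top B: go to s, push ε → (s, a, Z)
  ε-move, top Z: go to p, push EBZ → (p, a, EBZ)
  read a, top E: go to r, push ε → (r, ε, BZ)
  ε-move, top B: go to s, push ε → (s, ε, Z)
  ε-move, top Z: go to p, push EBZ → (p, ε, EBZ)
All input consumed in state p with stack EBZ.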